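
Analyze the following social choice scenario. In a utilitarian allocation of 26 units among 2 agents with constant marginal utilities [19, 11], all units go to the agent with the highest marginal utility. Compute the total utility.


Step 1: The marginal utilities are [19, 11]
Step 2: The highest marginal utility is 19
Step 3: All 26 units go to that agent
Step 4: Total utility = 19 * 26 = 494

494


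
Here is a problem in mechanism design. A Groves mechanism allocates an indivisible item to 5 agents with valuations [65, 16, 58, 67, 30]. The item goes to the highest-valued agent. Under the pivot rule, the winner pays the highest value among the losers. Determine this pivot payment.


Step 1: The efficient winner is agent 3 with value 67
Step 2: Other agents' values: [65, 16, 58, 30]
Step 3: Pivot payment = max(others) = 65
Step 4: The winner pays 65

65


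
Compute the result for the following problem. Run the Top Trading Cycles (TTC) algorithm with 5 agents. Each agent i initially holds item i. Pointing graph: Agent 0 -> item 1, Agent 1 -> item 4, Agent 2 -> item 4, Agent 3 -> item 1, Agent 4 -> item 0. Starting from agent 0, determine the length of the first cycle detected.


Step 1: Trace the pointer graph from agent 0: 0 -> 1 -> 4 -> 0
Step 2: A cycle is detected when we revisit agent 0
Step 3: The cycle is: 0 -> 1 -> 4 -> 0
Step 4: Cycle length = 3

3


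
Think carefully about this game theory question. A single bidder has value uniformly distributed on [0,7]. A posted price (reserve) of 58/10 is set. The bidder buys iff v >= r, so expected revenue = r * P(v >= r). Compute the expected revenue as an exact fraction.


Step 1: Posted price r = 29/5, value support [0,7]
Step 2: P(v >= r) = (7 - 29/5)/7 = 6/35
Step 3: Expected revenue = r * P(v >= r) = 29/5 * 6/35
Step 4: Revenue = 174/175

174/175


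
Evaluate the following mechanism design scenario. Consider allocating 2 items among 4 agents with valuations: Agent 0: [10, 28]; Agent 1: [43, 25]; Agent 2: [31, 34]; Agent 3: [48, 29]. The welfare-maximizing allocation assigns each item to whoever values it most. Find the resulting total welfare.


Step 1: For each item, find the maximum value among all agents.
Step 2: Item 0 -> Agent 3 (value 48)
Step 3: Item 1 -> Agent 2 (value 34)
Step 4: Total welfare = 48 + 34 = 82

82


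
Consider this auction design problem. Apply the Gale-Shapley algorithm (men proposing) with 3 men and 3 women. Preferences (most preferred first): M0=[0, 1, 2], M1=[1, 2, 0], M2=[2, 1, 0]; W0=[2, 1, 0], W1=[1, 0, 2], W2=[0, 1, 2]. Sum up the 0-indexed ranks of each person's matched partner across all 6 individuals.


Step 1: Run Gale-Shapley (men propose, women hold best offer):
  M0 proposes to W0; she accepts
  M1 proposes to W1; she accepts
  M2 proposes to W2; she accepts
Step 2: Final matching: W0-M0, W1-M1, W2-M2
Step 3: 0-indexed ranks (man's rank of his match, then woman's): 0 + 2 + 0 + 0 + 0 + 2
Step 4: Total rank sum = 4

4


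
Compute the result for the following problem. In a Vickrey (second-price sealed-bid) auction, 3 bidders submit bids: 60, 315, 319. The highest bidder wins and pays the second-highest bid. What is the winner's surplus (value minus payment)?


Step 1: Sort bids in descending order: 319, 315, 60
Step 2: The winning bid is the highest: 319
Step 3: The payment equals the second-highest bid: 315
Step 4: Surplus = winner's bid - payment = 319 - 315 = 4

4


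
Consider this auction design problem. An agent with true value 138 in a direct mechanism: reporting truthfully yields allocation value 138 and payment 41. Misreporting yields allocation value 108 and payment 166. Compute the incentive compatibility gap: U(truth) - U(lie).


Step 1: U(truth) = value - payment = 138 - 41 = 97
Step 2: U(lie) = allocation - payment = 108 - 166 = -58
Step 3: IC gap = 97 - (-58) = 155

155


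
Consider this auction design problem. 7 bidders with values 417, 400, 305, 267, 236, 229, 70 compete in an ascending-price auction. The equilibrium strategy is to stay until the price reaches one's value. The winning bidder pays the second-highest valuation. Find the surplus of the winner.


Step 1: Identify the highest value: 417
Step 2: Identify the second-highest value: 400
Step 3: The final price = second-highest value = 400
Step 4: Surplus = 417 - 400 = 17

17


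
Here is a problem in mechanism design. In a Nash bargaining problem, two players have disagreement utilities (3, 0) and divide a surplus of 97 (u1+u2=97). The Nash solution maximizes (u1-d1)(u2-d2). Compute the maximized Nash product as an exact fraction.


Step 1: The Nash solution splits surplus symmetrically above the disagreement point
Step 2: u1 = (total + d1 - d2)/2 = (97 + 3 - 0)/2 = 50
Step 3: u2 = (total - d1 + d2)/2 = (97 - 3 + 0)/2 = 47
Step 4: Nash product = (50 - 3) * (47 - 0)
Step 5: = 47 * 47 = 2209

2209


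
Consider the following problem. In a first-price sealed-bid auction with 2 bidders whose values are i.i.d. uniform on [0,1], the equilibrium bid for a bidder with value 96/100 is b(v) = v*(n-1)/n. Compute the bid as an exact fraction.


Step 1: The symmetric BNE bidding function is b(v) = v * (n-1) / n
Step 2: Substitute v = 24/25 and n = 2
Step 3: b = 24/25 * 1/2
Step 4: b = 12/25

12/25


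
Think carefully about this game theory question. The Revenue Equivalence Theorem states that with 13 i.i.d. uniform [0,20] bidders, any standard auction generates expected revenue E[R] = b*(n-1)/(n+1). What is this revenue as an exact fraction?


Step 1: By Revenue Equivalence, expected revenue = b*(n-1)/(n+1)
Step 2: Substituting n = 13, b = 20
Step 3: Revenue = 20*(13-1)/(13+1) = 20*12/14
Step 4: Revenue = 240/14 = 120/7

120/7


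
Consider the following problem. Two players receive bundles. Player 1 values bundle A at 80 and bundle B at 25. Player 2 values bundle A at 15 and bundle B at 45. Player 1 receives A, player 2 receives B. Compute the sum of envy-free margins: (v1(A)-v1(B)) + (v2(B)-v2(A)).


Step 1: Player 1's margin = v1(A) - v1(B) = 80 - 25 = 55
Step 2: Player 2's margin = v2(B) - v2(A) = 45 - 15 = 30
Step 3: Total margin = 55 + 30 = 85

85


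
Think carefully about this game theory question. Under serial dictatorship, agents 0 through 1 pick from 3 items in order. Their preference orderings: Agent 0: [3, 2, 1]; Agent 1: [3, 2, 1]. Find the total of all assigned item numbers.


Step 1: Agent 0 picks item 3
Step 2: Agent 1 picks item 2
Step 3: Sum = 3 + 2 = 5

5


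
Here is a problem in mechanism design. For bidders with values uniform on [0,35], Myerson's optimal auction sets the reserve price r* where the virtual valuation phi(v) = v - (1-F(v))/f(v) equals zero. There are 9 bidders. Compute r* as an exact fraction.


Step 1: For U[0,35], F(v) = v/35 and f(v) = 1/35
Step 2: phi(v) = v - (1 - v/35)/(1/35) = v - (35 - v) = 2v - 35
Step 3: Set phi(r*) = 0: 2r* - 35 = 0
Step 4: r* = 35/2 (the number of bidders n = 9 does not enter)

35/2


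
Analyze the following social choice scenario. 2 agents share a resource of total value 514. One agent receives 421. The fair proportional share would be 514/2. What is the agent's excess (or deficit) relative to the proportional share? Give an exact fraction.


Step 1: Proportional share = 514/2 = 257
Step 2: Agent's actual allocation = 421
Step 3: Excess = 421 - 257 = 164

164


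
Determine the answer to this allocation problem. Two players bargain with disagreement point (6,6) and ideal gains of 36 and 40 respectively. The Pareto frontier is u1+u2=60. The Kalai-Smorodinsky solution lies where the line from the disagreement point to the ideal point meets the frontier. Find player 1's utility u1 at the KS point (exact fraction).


Step 1: At the KS point, (u1-d1)/r1 = (u2-d2)/r2 = t and u1+u2 = 60
Step 2: u1 = d1 + r1*t and u2 = d2 + r2*t, so (d1 + r1*t) + (d2 + r2*t) = 60
Step 3: t = (60 - 6 - 6)/(36 + 40) = 48/76 = 12/19
Step 4: u1 = d1 + r1*t = 6 + 36 * 12/19 = 546/19
Step 5: (Check: u2 = d2 + r2*t = 594/19; u1+u2 = 546/19 + 594/19 = 60, on the frontier.)

546/19


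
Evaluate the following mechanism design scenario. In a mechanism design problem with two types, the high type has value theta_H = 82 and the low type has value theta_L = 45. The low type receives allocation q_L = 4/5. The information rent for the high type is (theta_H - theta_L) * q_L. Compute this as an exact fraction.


Step 1: theta_H - theta_L = 82 - 45 = 37
Step 2: Information rent = (theta_H - theta_L) * q_L
Step 3: = 37 * 4/5
Step 4: = 148/5

148/5


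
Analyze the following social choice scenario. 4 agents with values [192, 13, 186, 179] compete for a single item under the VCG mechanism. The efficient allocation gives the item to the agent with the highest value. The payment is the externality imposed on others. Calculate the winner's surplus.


Step 1: The winner is the agent with the highest value: agent 0 with value 192
Step 2: Values of other agents: [13, 186, 179]
Step 3: VCG payment = max of others' values = 186
Step 4: Surplus = 192 - 186 = 6

6


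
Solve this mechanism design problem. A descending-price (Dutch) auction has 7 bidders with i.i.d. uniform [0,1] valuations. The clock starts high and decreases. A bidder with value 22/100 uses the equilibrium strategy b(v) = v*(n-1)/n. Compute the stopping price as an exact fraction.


Step 1: Dutch auctions are strategically equivalent to first-price auctions
Step 2: The equilibrium bid is b(v) = v*(n-1)/n
Step 3: b = 11/50 * 6/7
Step 4: b = 33/175

33/175


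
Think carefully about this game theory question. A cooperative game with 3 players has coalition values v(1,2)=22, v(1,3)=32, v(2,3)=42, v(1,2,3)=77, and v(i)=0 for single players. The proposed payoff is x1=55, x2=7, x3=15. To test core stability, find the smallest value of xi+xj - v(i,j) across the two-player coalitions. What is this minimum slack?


Step 1: Slack for coalition (1,2): x1+x2 - v12 = 62 - 22 = 40
Step 2: Slack for coalition (1,3): x1+x3 - v13 = 70 - 32 = 38
Step 3: Slack for coalition (2,3): x2+x3 - v23 = 22 - 42 = -20
Step 4: Minimum slack = min(40, 38, -20) = -20, attained by (2,3); coalition (2,3) can block (slack < 0), so the allocation is not in the core

-20


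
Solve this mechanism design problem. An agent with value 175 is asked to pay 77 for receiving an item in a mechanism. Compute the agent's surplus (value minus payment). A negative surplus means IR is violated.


Step 1: Surplus = value - payment = 175 - 77 = 98
Step 2: IR is satisfied (surplus >= 0)

98


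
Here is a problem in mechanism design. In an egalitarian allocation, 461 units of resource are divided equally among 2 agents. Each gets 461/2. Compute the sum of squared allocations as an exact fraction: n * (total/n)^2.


Step 1: Each agent's share = 461/2
Step 2: Square of each share = (461/2)^2 = 212521/4
Step 3: Sum of squares = 2 * 212521/4 = 212521/2

212521/2


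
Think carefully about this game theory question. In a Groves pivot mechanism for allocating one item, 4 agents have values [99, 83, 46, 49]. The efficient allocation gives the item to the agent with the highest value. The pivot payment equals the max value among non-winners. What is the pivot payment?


Step 1: The efficient winner is agent 0 with value 99
Step 2: Other agents' values: [83, 46, 49]
Step 3: Pivot payment = max(others) = 83
Step 4: The winner pays 83

83


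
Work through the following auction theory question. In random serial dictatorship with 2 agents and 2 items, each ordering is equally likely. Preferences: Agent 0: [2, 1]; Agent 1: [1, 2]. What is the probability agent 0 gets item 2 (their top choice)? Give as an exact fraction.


Step 1: Agent 0 wants item 2
Step 2: There are 2 possible orderings of agents
Step 3: In 2 orderings, agent 0 gets item 2
Step 4: Probability = 2/2 = 1

1


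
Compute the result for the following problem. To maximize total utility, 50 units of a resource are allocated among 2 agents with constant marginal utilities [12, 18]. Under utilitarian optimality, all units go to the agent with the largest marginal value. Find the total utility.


Step 1: The marginal utilities are [12, 18]
Step 2: The highest marginal utility is 18
Step 3: All 50 units go to that agent
Step 4: Total utility = 18 * 50 = 900

900


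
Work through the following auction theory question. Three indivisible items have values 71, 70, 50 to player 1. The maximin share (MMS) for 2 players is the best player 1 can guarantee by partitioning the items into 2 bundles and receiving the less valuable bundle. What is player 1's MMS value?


Step 1: Item values = 71, 70, 50
Step 2: Enumerate all 2-bundle partitions and take the smaller bundle:
  Partition 1: {71} vs {70,50} -> bundles 71, 120; min = 71
  Partition 2: {70} vs {71,50} -> bundles 70, 121; min = 70
  Partition 3: {50} vs {71,70} -> bundles 50, 141; min = 50
Step 3: MMS = max(71, 70, 50) = 71

71


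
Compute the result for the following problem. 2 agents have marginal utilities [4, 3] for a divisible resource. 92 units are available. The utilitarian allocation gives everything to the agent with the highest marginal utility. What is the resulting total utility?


Step 1: The marginal utilities are [4, 3]
Step 2: The highest marginal utility is 4
Step 3: All 92 units go to that agent
Step 4: Total utility = 4 * 92 = 368

368


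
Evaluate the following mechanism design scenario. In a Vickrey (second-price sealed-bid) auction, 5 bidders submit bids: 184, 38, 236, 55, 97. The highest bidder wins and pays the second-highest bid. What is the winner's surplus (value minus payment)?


Step 1: Sort bids in descending order: 236, 184, 97, 55, 38
Step 2: The winning bid is the highest: 236
Step 3: The payment equals the second-highest bid: 184
Step 4: Surplus = winner's bid - payment = 236 - 184 = 52

52


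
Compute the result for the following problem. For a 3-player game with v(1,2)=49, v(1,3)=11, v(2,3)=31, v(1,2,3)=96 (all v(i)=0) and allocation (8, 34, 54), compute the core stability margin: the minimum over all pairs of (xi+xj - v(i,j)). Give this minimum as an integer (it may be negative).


Step 1: Slack for coalition (1,2): x1+x2 - v12 = 42 - 49 = -7
Step 2: Slack for coalition (1,3): x1+x3 - v13 = 62 - 11 = 51
Step 3: Slack for coalition (2,3): x2+x3 - v23 = 88 - 31 = 57
Step 4: Minimum slack = min(-7, 51, 57) = -7, attained by (1,2); coalition (1,2) can block (slack < 0), so the allocation is not in the core

-7


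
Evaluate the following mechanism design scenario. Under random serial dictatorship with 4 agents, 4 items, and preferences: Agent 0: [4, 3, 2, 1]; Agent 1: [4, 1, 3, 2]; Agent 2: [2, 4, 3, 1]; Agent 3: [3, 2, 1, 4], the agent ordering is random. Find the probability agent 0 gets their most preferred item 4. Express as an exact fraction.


Step 1: Agent 0 wants item 4
Step 2: There are 24 possible orderings of agents
Step 3: In 12 orderings, agent 0 gets item 4
Step 4: Probability = 12/24 = 1/2

1/2


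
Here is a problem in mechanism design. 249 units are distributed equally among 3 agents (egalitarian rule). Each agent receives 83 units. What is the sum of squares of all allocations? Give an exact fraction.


Step 1: Each agent's share = 249/3 = 83
Step 2: Square of each share = (83)^2 = 6889
Step 3: Sum of squares = 3 * 6889 = 20667

20667


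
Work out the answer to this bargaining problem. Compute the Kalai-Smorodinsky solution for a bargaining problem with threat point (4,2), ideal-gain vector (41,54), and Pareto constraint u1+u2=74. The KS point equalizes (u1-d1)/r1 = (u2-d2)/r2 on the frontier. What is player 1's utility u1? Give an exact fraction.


Step 1: At the KS point, (u1-d1)/r1 = (u2-d2)/r2 = t and u1+u2 = 74
Step 2: u1 = d1 + r1*t and u2 = d2 + r2*t, so (d1 + r1*t) + (d2 + r2*t) = 74
Step 3: t = (74 - 4 - 2)/(41 + 54) = 68/95
Step 4: u1 = d1 + r1*t = 4 + 41 * 68/95 = 3168/95
Step 5: (Check: u2 = d2 + r2*t = 3862/95; u1+u2 = 3168/95 + 3862/95 = 74, on the frontier.)

3168/95


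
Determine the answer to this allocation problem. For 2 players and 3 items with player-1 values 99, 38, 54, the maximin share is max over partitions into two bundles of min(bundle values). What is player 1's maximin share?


Step 1: Item values = 99, 38, 54
Step 2: Enumerate all 2-bundle partitions and take the smaller bundle:
  Partition 1: {99} vs {38,54} -> bundles 99, 92; min = 92
  Partition 2: {38} vs {99,54} -> bundles 38, 153; min = 38
  Partition 3: {54} vs {99,38} -> bundles 54, 137; min = 54
Step 3: MMS = max(92, 38, 54) = 92

92


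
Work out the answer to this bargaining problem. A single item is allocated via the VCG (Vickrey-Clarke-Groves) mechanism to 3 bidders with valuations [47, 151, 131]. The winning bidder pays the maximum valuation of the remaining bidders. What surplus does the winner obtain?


Step 1: The winner is the agent with the highest value: agent 1 with value 151
Step 2: Values of other agents: [47, 131]
Step 3: VCG payment = max of others' values = 131
Step 4: Surplus = 151 - 131 = 20

20


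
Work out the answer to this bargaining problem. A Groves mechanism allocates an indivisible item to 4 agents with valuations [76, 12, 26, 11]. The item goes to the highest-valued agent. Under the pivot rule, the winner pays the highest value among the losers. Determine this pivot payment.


Step 1: The efficient winner is agent 0 with value 76
Step 2: Other agents' values: [12, 26, 11]
Step 3: Pivot payment = max(others) = 26
Step 4: The winner pays 26

26


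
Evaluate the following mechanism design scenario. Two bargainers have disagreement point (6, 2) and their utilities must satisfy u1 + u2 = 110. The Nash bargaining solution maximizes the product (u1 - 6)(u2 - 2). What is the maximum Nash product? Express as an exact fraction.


Step 1: The Nash solution splits surplus symmetrically above the disagreement point
Step 2: u1 = (total + d1 - d2)/2 = (110 + 6 - 2)/2 = 57
Step 3: u2 = (total - d1 + d2)/2 = (110 - 6 + 2)/2 = 53
Step 4: Nash product = (57 - 6) * (53 - 2)
Step 5: = 51 * 51 = 2601

2601


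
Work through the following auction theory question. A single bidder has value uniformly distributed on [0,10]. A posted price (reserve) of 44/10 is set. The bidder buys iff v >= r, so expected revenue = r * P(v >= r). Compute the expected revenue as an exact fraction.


Step 1: Posted price r = 22/5, value support [0,10]
Step 2: P(v >= r) = (10 - 22/5)/10 = 14/25
Step 3: Expected revenue = r * P(v >= r) = 22/5 * 14/25
Step 4: Revenue = 308/125

308/125


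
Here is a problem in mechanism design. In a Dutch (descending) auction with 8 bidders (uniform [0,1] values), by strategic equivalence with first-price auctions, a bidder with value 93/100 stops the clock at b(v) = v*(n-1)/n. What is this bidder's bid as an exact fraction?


Step 1: Dutch auctions are strategically equivalent to first-price auctions
Step 2: The equilibrium bid is b(v) = v*(n-1)/n
Step 3: b = 93/100 * 7/8
Step 4: b = 651/800

651/800


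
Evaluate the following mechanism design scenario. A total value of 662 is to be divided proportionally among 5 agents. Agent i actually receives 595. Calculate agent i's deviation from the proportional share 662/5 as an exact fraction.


Step 1: Proportional share = 662/5
Step 2: Agent's actual allocation = 595
Step 3: Excess = 595 - 662/5 = 2313/5

2313/5


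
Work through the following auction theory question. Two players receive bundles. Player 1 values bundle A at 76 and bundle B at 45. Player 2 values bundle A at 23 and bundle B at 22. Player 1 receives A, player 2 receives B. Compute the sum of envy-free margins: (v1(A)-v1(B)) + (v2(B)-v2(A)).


Step 1: Player 1's margin = v1(A) - v1(B) = 76 - 45 = 31
Step 2: Player 2's margin = v2(B) - v2(A) = 22 - 23 = -1
Step 3: Total margin = 31 + -1 = 30

30


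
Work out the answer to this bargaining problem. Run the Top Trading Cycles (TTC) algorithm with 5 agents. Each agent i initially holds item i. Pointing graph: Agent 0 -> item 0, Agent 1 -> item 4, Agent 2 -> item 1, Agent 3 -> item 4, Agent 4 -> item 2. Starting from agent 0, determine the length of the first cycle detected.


Step 1: Trace the pointer graph from agent 0: 0 -> 0
Step 2: A cycle is detected when we revisit agent 0
Step 3: The cycle is: 0 -> 0
Step 4: Cycle length = 1

1


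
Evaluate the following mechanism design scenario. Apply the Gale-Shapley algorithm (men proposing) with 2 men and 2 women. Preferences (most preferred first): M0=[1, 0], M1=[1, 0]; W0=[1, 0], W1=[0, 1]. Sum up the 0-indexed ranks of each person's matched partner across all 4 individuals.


Step 1: Run Gale-Shapley (men propose, women hold best offer):
  M0 proposes to W1; she accepts
  M1 proposes to W1; rejected
  M1 proposes to W0; she accepts
Step 2: Final matching: W0-M1, W1-M0
Step 3: 0-indexed ranks (man's rank of his match, then woman's): 1 + 0 + 0 + 0
Step 4: Total rank sum = 1

1


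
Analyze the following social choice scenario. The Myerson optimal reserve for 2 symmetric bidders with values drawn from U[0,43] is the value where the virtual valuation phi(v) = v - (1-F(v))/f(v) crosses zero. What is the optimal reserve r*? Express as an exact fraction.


Step 1: For U[0,43], F(v) = v/43 and f(v) = 1/43
Step 2: phi(v) = v - (1 - v/43)/(1/43) = v - (43 - v) = 2v - 43
Step 3: Set phi(r*) = 0: 2r* - 43 = 0
Step 4: r* = 43/2 (the number of bidders n = 2 does not enter)

43/2


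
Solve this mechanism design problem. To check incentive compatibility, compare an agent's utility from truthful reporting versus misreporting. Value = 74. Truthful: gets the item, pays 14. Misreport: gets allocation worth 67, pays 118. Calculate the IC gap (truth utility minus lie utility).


Step 1: U(truth) = value - payment = 74 - 14 = 60
Step 2: U(lie) = allocation - payment = 67 - 118 = -51
Step 3: IC gap = 60 - (-51) = 111

111


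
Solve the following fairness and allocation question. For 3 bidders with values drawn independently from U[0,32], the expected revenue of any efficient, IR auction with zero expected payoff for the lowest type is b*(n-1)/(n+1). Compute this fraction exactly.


Step 1: By Revenue Equivalence, expected revenue = b*(n-1)/(n+1)
Step 2: Substituting n = 3, b = 32
Step 3: Revenue = 32*(3-1)/(3+1) = 32*2/4
Step 4: Revenue = 64/4 = 16

16


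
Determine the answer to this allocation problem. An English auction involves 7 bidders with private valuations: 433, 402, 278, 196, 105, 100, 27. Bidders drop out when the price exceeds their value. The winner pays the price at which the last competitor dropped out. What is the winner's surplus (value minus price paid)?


Step 1: Identify the highest value: 433
Step 2: Identify the second-highest value: 402
Step 3: The final price = second-highest value = 402
Step 4: Surplus = 433 - 402 = 31

31


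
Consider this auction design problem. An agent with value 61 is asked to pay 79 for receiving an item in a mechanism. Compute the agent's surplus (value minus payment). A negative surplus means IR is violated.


Step 1: Surplus = value - payment = 61 - 79 = -18
Step 2: IR is violated (surplus < 0)

-18


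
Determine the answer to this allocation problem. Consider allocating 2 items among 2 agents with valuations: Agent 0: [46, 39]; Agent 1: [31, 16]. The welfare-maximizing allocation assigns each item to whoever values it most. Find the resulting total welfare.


Step 1: For each item, find the maximum value among all agents.
Step 2: Item 0 -> Agent 0 (value 46)
Step 3: Item 1 -> Agent 0 (value 39)
Step 4: Total welfare = 46 + 39 = 85

85


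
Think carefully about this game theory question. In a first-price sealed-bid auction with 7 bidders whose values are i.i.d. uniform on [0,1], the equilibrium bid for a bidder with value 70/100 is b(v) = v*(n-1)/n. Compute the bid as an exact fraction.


Step 1: The symmetric BNE bidding function is b(v) = v * (n-1) / n
Step 2: Substitute v = 7/10 and n = 7
Step 3: b = 7/10 * 6/7
Step 4: b = 3/5

3/5


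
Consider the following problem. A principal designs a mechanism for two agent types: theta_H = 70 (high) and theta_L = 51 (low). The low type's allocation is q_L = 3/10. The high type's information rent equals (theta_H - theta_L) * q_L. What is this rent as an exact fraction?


Step 1: theta_H - theta_L = 70 - 51 = 19
Step 2: Information rent = (theta_H - theta_L) * q_L
Step 3: = 19 * 3/10
Step 4: = 57/10

57/10


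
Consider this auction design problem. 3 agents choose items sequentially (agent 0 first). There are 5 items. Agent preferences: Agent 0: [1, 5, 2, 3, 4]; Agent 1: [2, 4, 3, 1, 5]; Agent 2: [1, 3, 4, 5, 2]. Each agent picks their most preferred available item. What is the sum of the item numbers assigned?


Step 1: Agent 0 picks item 1
Step 2: Agent 1 picks item 2
Step 3: Agent 2 picks item 3
Step 4: Sum = 1 + 2 + 3 = 6

6


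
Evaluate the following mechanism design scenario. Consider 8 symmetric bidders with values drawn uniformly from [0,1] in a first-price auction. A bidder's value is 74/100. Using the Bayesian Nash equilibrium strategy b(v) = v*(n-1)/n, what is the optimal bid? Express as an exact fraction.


Step 1: The symmetric BNE bidding function is b(v) = v * (n-1) / n
Step 2: Substitute v = 37/50 and n = 8
Step 3: b = 37/50 * 7/8
Step 4: b = 259/400

259/400


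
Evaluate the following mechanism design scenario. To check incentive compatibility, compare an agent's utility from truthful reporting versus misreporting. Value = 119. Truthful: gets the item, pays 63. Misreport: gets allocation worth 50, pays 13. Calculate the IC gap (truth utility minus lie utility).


Step 1: U(truth) = value - payment = 119 - 63 = 56
Step 2: U(lie) = allocation - payment = 50 - 13 = 37
Step 3: IC gap = 56 - 37 = 19

19


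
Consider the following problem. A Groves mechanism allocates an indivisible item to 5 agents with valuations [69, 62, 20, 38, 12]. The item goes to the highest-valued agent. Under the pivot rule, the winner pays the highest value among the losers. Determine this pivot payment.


Step 1: The efficient winner is agent 0 with value 69
Step 2: Other agents' values: [62, 20, 38, 12]
Step 3: Pivot payment = max(others) = 62
Step 4: The winner pays 62

62


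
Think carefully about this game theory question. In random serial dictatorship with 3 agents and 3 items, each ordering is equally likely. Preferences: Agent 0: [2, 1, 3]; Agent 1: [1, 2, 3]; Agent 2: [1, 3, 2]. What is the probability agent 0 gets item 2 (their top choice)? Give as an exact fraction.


Step 1: Agent 0 wants item 2
Step 2: There are 6 possible orderings of agents
Step 3: In 5 orderings, agent 0 gets item 2
Step 4: Probability = 5/6

5/6


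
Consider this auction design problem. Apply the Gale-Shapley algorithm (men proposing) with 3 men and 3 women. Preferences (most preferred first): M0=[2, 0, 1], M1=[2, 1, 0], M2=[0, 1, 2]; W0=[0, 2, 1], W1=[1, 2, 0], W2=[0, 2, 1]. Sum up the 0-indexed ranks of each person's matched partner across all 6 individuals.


Step 1: Run Gale-Shapley (men propose, women hold best offer):
  M0 proposes to W2; she accepts
  M1 proposes to W2; rejected
  M1 proposes to W1; she accepts
  M2 proposes to W0; she accepts
Step 2: Final matching: W0-M2, W1-M1, W2-M0
Step 3: 0-indexed ranks (man's rank of his match, then woman's): 0 + 1 + 1 + 0 + 0 + 0
Step 4: Total rank sum = 2

2


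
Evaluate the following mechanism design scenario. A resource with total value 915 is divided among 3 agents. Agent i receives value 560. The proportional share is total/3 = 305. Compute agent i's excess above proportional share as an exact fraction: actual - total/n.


Step 1: Proportional share = 915/3 = 305
Step 2: Agent's actual allocation = 560
Step 3: Excess = 560 - 305 = 255

255


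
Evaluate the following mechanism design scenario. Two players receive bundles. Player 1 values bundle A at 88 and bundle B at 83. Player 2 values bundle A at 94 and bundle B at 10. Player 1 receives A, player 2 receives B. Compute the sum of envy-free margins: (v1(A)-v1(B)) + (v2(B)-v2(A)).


Step 1: Player 1's margin = v1(A) - v1(B) = 88 - 83 = 5
Step 2: Player 2's margin = v2(B) - v2(A) = 10 - 94 = -84
Step 3: Total margin = 5 + -84 = -79

-79


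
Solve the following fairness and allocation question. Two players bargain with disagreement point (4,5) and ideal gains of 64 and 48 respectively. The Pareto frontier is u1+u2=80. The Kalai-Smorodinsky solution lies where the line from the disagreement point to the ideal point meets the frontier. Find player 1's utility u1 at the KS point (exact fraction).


Step 1: At the KS point, (u1-d1)/r1 = (u2-d2)/r2 = t and u1+u2 = 80
Step 2: u1 = d1 + r1*t and u2 = d2 + r2*t, so (d1 + r1*t) + (d2 + r2*t) = 80
Step 3: t = (80 - 4 - 5)/(64 + 48) = 71/112
Step 4: u1 = d1 + r1*t = 4 + 64 * 71/112 = 312/7
Step 5: (Check: u2 = d2 + r2*t = 248/7; u1+u2 = 312/7 + 248/7 = 80, on the frontier.)

312/7


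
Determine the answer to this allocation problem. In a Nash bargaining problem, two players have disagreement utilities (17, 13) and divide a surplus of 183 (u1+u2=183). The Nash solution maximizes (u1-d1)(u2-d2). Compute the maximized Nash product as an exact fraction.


Step 1: The Nash solution splits surplus symmetrically above the disagreement point
Step 2: u1 = (total + d1 - d2)/2 = (183 + 17 - 13)/2 = 187/2
Step 3: u2 = (total - d1 + d2)/2 = (183 - 17 + 13)/2 = 179/2
Step 4: Nash product = (187/2 - 17) * (179/2 - 13)
Step 5: = 153/2 * 153/2 = 23409/4

23409/4


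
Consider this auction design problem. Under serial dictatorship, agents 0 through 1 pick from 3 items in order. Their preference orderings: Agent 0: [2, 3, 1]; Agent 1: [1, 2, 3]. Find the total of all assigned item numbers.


Step 1: Agent 0 picks item 2
Step 2: Agent 1 picks item 1
Step 3: Sum = 2 + 1 = 3

3


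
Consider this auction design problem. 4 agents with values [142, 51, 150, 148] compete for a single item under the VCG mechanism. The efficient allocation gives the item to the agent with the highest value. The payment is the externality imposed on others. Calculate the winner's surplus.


Step 1: The winner is the agent with the highest value: agent 2 with value 150
Step 2: Values of other agents: [142, 51, 148]
Step 3: VCG payment = max of others' values = 148
Step 4: Surplus = 150 - 148 = 2

2


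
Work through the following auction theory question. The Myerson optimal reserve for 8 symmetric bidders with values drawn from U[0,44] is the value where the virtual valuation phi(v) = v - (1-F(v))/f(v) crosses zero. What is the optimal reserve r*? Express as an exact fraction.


Step 1: For U[0,44], F(v) = v/44 and f(v) = 1/44
Step 2: phi(v) = v - (1 - v/44)/(1/44) = v - (44 - v) = 2v - 44
Step 3: Set phi(r*) = 0: 2r* - 44 = 0
Step 4: r* = 44/2 = 22 (the number of bidders n = 8 does not enter)

22


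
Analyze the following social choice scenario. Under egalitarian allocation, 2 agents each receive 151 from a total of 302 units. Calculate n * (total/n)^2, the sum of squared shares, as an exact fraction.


Step 1: Each agent's share = 302/2 = 151
Step 2: Square of each share = (151)^2 = 22801
Step 3: Sum of squares = 2 * 22801 = 45602

45602


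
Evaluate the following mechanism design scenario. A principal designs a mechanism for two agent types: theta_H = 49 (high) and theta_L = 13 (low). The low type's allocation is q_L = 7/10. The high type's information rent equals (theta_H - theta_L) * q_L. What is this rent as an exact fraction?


Step 1: theta_H - theta_L = 49 - 13 = 36
Step 2: Information rent = (theta_H - theta_L) * q_L
Step 3: = 36 * 7/10
Step 4: = 126/5

126/5


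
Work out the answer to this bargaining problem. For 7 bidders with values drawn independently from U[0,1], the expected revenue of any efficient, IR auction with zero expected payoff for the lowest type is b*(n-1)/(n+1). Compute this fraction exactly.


Step 1: By Revenue Equivalence, expected revenue = b*(n-1)/(n+1)
Step 2: Substituting n = 7, b = 1
Step 3: Revenue = 1*(7-1)/(7+1) = 1*6/8
Step 4: Revenue = 6/8 = 3/4

3/4


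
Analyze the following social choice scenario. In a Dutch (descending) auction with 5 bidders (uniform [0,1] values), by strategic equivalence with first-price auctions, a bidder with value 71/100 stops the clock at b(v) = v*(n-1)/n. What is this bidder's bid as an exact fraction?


Step 1: Dutch auctions are strategically equivalent to first-price auctions
Step 2: The equilibrium bid is b(v) = v*(n-1)/n
Step 3: b = 71/100 * 4/5
Step 4: b = 71/125

71/125


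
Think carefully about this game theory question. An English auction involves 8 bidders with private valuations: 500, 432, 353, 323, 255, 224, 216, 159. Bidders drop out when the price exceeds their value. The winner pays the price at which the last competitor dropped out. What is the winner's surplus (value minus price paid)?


Step 1: Identify the highest value: 500
Step 2: Identify the second-highest value: 432
Step 3: The final price = second-highest value = 432
Step 4: Surplus = 500 - 432 = 68

68


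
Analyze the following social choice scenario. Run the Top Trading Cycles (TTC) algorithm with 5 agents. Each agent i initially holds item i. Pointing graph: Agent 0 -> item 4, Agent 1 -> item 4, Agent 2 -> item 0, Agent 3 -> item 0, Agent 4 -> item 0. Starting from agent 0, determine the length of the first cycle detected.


Step 1: Trace the pointer graph from agent 0: 0 -> 4 -> 0
Step 2: A cycle is detected when we revisit agent 0
Step 3: The cycle is: 0 -> 4 -> 0
Step 4: Cycle length = 2

2


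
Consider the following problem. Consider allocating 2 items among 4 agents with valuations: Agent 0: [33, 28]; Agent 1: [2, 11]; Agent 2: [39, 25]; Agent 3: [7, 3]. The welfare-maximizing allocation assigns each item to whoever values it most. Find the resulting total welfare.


Step 1: For each item, find the maximum value among all agents.
Step 2: Item 0 -> Agent 2 (value 39)
Step 3: Item 1 -> Agent 0 (value 28)
Step 4: Total welfare = 39 + 28 = 67

67


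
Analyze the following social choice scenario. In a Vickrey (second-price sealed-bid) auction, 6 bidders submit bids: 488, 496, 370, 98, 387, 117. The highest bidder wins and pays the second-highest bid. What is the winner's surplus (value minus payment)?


Step 1: Sort bids in descending order: 496, 488, 387, 370, 117, 98
Step 2: The winning bid is the highest: 496
Step 3: The payment equals the second-highest bid: 488
Step 4: Surplus = winner's bid - payment = 496 - 488 = 8

8


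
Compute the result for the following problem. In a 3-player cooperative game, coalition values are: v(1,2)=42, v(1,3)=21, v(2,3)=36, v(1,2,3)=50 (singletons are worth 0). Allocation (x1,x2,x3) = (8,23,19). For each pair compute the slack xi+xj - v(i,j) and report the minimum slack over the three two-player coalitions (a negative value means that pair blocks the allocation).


Step 1: Slack for coalition (1,2): x1+x2 - v12 = 31 - 42 = -11
Step 2: Slack for coalition (1,3): x1+x3 - v13 = 27 - 21 = 6
Step 3: Slack for coalition (2,3): x2+x3 - v23 = 42 - 36 = 6
Step 4: Minimum slack = min(-11, 6, 6) = -11, attained by (1,2); coalition (1,2) can block (slack < 0), so the allocation is not in the core

-11


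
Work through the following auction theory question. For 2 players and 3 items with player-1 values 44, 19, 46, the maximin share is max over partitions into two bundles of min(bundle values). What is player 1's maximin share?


Step 1: Item values = 44, 19, 46
Step 2: Enumerate all 2-bundle partitions and take the smaller bundle:
  Partition 1: {44} vs {19,46} -> bundles 44, 65; min = 44
  Partition 2: {19} vs {44,46} -> bundles 19, 90; min = 19
  Partition 3: {46} vs {44,19} -> bundles 46, 63; min = 46
Step 3: MMS = max(44, 19, 46) = 46

46


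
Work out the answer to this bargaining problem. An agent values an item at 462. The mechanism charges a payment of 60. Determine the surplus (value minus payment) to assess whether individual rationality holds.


Step 1: Surplus = value - payment = 462 - 60 = 402
Step 2: IR is satisfied (surplus >= 0)

402


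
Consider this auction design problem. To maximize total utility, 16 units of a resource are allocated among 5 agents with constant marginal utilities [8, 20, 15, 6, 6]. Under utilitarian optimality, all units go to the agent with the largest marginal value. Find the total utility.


Step 1: The marginal utilities are [8, 20, 15, 6, 6]
Step 2: The highest marginal utility is 20
Step 3: All 16 units go to that agent
Step 4: Total utility = 20 * 16 = 320

320


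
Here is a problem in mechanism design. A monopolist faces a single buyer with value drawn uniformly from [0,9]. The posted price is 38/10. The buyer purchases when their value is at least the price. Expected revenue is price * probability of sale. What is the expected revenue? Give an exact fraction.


Step 1: Posted price r = 19/5, value support [0,9]
Step 2: P(v >= r) = (9 - 19/5)/9 = 26/45
Step 3: Expected revenue = r * P(v >= r) = 19/5 * 26/45
Step 4: Revenue = 494/225

494/225


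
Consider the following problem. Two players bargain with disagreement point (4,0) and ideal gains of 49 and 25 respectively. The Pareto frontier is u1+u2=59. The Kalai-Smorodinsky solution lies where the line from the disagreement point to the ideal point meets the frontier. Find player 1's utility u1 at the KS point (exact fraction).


Step 1: At the KS point, (u1-d1)/r1 = (u2-d2)/r2 = t and u1+u2 = 59
Step 2: u1 = d1 + r1*t and u2 = d2 + r2*t, so (d1 + r1*t) + (d2 + r2*t) = 59
Step 3: t = (59 - 4 - 0)/(49 + 25) = 55/74
Step 4: u1 = d1 + r1*t = 4 + 49 * 55/74 = 2991/74
Step 5: (Check: u2 = d2 + r2*t = 1375/74; u1+u2 = 2991/74 + 1375/74 = 59, on the frontier.)

2991/74


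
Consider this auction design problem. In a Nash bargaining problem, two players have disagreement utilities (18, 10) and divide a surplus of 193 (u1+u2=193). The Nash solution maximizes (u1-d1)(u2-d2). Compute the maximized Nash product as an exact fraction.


Step 1: The Nash solution splits surplus symmetrically above the disagreement point
Step 2: u1 = (total + d1 - d2)/2 = (193 + 18 - 10)/2 = 201/2
Step 3: u2 = (total - d1 + d2)/2 = (193 - 18 + 10)/2 = 185/2
Step 4: Nash product = (201/2 - 18) * (185/2 - 10)
Step 5: = 165/2 * 165/2 = 27225/4

27225/4


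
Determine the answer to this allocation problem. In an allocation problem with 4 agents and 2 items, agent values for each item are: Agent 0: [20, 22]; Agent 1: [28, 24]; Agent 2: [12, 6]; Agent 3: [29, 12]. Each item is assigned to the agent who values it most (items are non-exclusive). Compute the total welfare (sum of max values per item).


Step 1: For each item, find the maximum value among all agents.
Step 2: Item 0 -> Agent 3 (value 29)
Step 3: Item 1 -> Agent 1 (value 24)
Step 4: Total welfare = 29 + 24 = 53

53


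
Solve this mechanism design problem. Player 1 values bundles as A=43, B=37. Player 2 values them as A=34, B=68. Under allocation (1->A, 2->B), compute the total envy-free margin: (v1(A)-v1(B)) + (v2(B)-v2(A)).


Step 1: Player 1's margin = v1(A) - v1(B) = 43 - 37 = 6
Step 2: Player 2's margin = v2(B) - v2(A) = 68 - 34 = 34
Step 3: Total margin = 6 + 34 = 40

40


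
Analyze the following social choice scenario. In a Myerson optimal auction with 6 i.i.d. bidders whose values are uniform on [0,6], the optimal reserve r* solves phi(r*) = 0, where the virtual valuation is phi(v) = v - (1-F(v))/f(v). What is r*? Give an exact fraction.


Step 1: For U[0,6], F(v) = v/6 and f(v) = 1/6
Step 2: phi(v) = v - (1 - v/6)/(1/6) = v - (6 - v) = 2v - 6
Step 3: Set phi(r*) = 0: 2r* - 6 = 0
Step 4: r* = 6/2 = 3 (the number of bidders n = 6 does not enter)

3


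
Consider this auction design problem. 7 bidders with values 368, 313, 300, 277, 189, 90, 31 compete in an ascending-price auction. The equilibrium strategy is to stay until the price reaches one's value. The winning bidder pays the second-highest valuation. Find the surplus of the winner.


Step 1: Identify the highest value: 368
Step 2: Identify the second-highest value: 313
Step 3: The final price = second-highest value = 313
Step 4: Surplus = 368 - 313 = 55

55
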